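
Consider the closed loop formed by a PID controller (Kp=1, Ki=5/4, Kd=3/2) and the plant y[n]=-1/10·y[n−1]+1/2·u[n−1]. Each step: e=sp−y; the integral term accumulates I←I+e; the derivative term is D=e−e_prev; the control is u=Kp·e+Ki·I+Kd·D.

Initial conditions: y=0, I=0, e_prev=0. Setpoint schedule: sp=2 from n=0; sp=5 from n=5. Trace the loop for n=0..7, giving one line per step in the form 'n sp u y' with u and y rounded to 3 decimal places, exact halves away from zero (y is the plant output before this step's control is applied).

0 2 7.500 0.000
1 2 -7.063 3.750
2 2 25.086 -3.906
3 2 -42.165 12.934
4 2 101.838 -22.376
5 5 -192.653 53.157
6 5 436.446 -101.642
7 5 -900.061 228.387

(exact arithmetic carried between steps; '≈' marks a value shown rounded to 6 d.p. or computed from one; I and e_prev carry over from the previous line; the table rounds u and y to 3 d.p., halves away from zero)
n=0: y=0, sp=2, e=sp−y=2; I=2, D=e−e_prev=2; u=1·2+5/4·2+3/2·2=7.5; next y=-1/10·0+1/2·7.5=3.75
n=1: y=3.75, sp=2, e=sp−y=-1.75; I=0.25, D=e−e_prev=-3.75; u=1·(-1.75)+5/4·0.25+3/2·(-3.75)=-7.0625; next y=-1/10·3.75+1/2·(-7.0625)=-3.90625
n=2: y=-3.90625, sp=2, e=sp−y=5.90625; I=6.15625, D=e−e_prev=7.65625; u=1·5.90625+5/4·6.15625+3/2·7.65625≈25.085938; next y=-1/10·(-3.90625)+1/2·25.085938≈12.933594
n=3: y≈12.933594, sp=2, e=sp−y≈-10.933594; I≈-4.777344, D=e−e_prev≈-16.839844; u=1·(-10.933594)+5/4·(-4.777344)+3/2·(-16.839844)≈-42.165039; next y=-1/10·12.933594+1/2·(-42.165039)≈-22.375879
n=4: y≈-22.375879, sp=2, e=sp−y≈24.375879; I≈19.598535, D=e−e_prev≈35.309473; u=1·24.375879+5/4·19.598535+3/2·35.309473≈101.838257; next y=-1/10·(-22.375879)+1/2·101.838257≈53.156716
n=5: y≈53.156716, sp=5, e=sp−y≈-48.156716; I≈-28.558181, D=e−e_prev≈-72.532595; u=1·(-48.156716)+5/4·(-28.558181)+3/2·(-72.532595)≈-192.653336; next y=-1/10·53.156716+1/2·(-192.653336)≈-101.642339
n=6: y≈-101.642339, sp=5, e=sp−y≈106.642339; I≈78.084158, D=e−e_prev≈154.799056; u=1·106.642339+5/4·78.084158+3/2·154.799056≈436.446121; next y=-1/10·(-101.642339)+1/2·436.446121≈228.387294
n=7: y≈228.387294, sp=5, e=sp−y≈-223.387294; I≈-145.303136, D=e−e_prev≈-330.029634; u=1·(-223.387294)+5/4·(-145.303136)+3/2·(-330.029634)≈-900.060665; next y=-1/10·228.387294+1/2·(-900.060665)≈-472.869062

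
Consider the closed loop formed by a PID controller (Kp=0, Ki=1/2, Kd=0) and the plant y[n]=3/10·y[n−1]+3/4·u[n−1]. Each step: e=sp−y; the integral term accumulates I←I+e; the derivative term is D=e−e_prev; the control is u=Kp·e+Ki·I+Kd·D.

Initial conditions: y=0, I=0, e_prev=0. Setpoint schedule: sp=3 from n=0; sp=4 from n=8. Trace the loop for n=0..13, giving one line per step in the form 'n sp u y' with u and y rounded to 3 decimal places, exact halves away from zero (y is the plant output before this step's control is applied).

(exact arithmetic carried between steps; '≈' marks a value shown rounded to 6 d.p. or computed from one; I and e_prev carry over from the previous line; the table rounds u and y to 3 d.p., halves away from zero)
n=0: y=0, sp=3, e=sp−y=3; I=3, D=e−e_prev=3; u=0·3+1/2·3+0·3=1.5; next y=3/10·0+3/4·1.5=1.125
n=1: y=1.125, sp=3, e=sp−y=1.875; I=4.875, D=e−e_prev=-1.125; u=0·1.875+1/2·4.875+0·(-1.125)=2.4375; next y=3/10·1.125+3/4·2.4375=2.165625
n=2: y=2.165625, sp=3, e=sp−y=0.834375; I=5.709375, D=e−e_prev=-1.040625; u=0·0.834375+1/2·5.709375+0·(-1.040625)≈2.854688; next y=3/10·2.165625+3/4·2.854688≈2.790703
n=3: y≈2.790703, sp=3, e=sp−y≈0.209297; I≈5.918672, D=e−e_prev≈-0.625078; u=0·0.209297+1/2·5.918672+0·(-0.625078)≈2.959336; next y=3/10·2.790703+3/4·2.959336≈3.056713
n=4: y≈3.056713, sp=3, e=sp−y≈-0.056713; I≈5.861959, D=e−e_prev≈-0.266010; u=0·(-0.056713)+1/2·5.861959+0·(-0.266010)≈2.930979; next y=3/10·3.056713+3/4·2.930979≈3.115248
n=5: y≈3.115248, sp=3, e=sp−y≈-0.115248; I≈5.746710, D=e−e_prev≈-0.058536; u=0·(-0.115248)+1/2·5.746710+0·(-0.058536)≈2.873355; next y=3/10·3.115248+3/4·2.873355≈3.089591
n=6: y≈3.089591, sp=3, e=sp−y≈-0.089591; I≈5.657120, D=e−e_prev≈0.025658; u=0·(-0.089591)+1/2·5.657120+0·0.025658≈2.828560; next y=3/10·3.089591+3/4·2.828560≈3.048297
n=7: y≈3.048297, sp=3, e=sp−y≈-0.048297; I≈5.608822, D=e−e_prev≈0.041294; u=0·(-0.048297)+1/2·5.608822+0·0.041294≈2.804411; next y=3/10·3.048297+3/4·2.804411≈3.017798
n=8: y≈3.017798, sp=4, e=sp−y≈0.982202; I≈6.591025, D=e−e_prev≈1.030500; u=0·0.982202+1/2·6.591025+0·1.030500≈3.295512; next y=3/10·3.017798+3/4·3.295512≈3.376974
n=9: y≈3.376974, sp=4, e=sp−y≈0.623026; I≈7.214051, D=e−e_prev≈-0.359176; u=0·0.623026+1/2·7.214051+0·(-0.359176)≈3.607026; next y=3/10·3.376974+3/4·3.607026≈3.718361
n=10: y≈3.718361, sp=4, e=sp−y≈0.281639; I≈7.495690, D=e−e_prev≈-0.341388; u=0·0.281639+1/2·7.495690+0·(-0.341388)≈3.747845; next y=3/10·3.718361+3/4·3.747845≈3.926392
n=11: y≈3.926392, sp=4, e=sp−y≈0.073608; I≈7.569298, D=e−e_prev≈-0.208031; u=0·0.073608+1/2·7.569298+0·(-0.208031)≈3.784649; next y=3/10·3.926392+3/4·3.784649≈4.016404
n=12: y≈4.016404, sp=4, e=sp−y≈-0.016404; I≈7.552894, D=e−e_prev≈-0.090012; u=0·(-0.016404)+1/2·7.552894+0·(-0.090012)≈3.776447; next y=3/10·4.016404+3/4·3.776447≈4.037256
n=13: y≈4.037256, sp=4, e=sp−y≈-0.037256; I≈7.515637, D=e−e_prev≈-0.020852; u=0·(-0.037256)+1/2·7.515637+0·(-0.020852)≈3.757819; next y=3/10·4.037256+3/4·3.757819≈4.029541

0 3 1.500 0.000
1 3 2.438 1.125
2 3 2.855 2.166
3 3 2.959 2.791
4 3 2.931 3.057
5 3 2.873 3.115
6 3 2.829 3.090
7 3 2.804 3.048
8 4 3.296 3.018
9 4 3.607 3.377
10 4 3.748 3.718
11 4 3.785 3.926
12 4 3.776 4.016
13 4 3.758 4.037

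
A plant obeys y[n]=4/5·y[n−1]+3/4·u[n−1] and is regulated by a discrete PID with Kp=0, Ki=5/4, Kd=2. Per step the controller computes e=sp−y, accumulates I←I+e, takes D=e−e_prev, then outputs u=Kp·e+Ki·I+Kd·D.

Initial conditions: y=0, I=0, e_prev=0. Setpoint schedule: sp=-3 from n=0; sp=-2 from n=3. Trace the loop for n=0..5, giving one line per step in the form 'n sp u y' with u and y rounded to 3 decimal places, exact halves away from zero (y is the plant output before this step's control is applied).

(exact arithmetic carried between steps; '≈' marks a value shown rounded to 6 d.p. or computed from one; I and e_prev carry over from the previous line; the table rounds u and y to 3 d.p., halves away from zero)
n=0: y=0, sp=-3, e=sp−y=-3; I=-3, D=e−e_prev=-3; u=0·(-3)+5/4·(-3)+2·(-3)=-9.75; next y=4/5·0+3/4·(-9.75)=-7.3125
n=1: y=-7.3125, sp=-3, e=sp−y=4.3125; I=1.3125, D=e−e_prev=7.3125; u=0·4.3125+5/4·1.3125+2·7.3125=16.265625; next y=4/5·(-7.3125)+3/4·16.265625≈6.349219
n=2: y≈6.349219, sp=-3, e=sp−y≈-9.349219; I≈-8.036719, D=e−e_prev≈-13.661719; u=0·(-9.349219)+5/4·(-8.036719)+2·(-13.661719)≈-37.369336; next y=4/5·6.349219+3/4·(-37.369336)≈-22.947627
n=3: y≈-22.947627, sp=-2, e=sp−y≈20.947627; I≈12.910908, D=e−e_prev≈30.296846; u=0·20.947627+5/4·12.910908+2·30.296846≈76.732327; next y=4/5·(-22.947627)+3/4·76.732327≈39.191143
n=4: y≈39.191143, sp=-2, e=sp−y≈-41.191143; I≈-28.280235, D=e−e_prev≈-62.138770; u=0·(-41.191143)+5/4·(-28.280235)+2·(-62.138770)≈-159.627835; next y=4/5·39.191143+3/4·(-159.627835)≈-88.367961
n=5: y≈-88.367961, sp=-2, e=sp−y≈86.367961; I≈58.087726, D=e−e_prev≈127.559105; u=0·86.367961+5/4·58.087726+2·127.559105≈327.727867; next y=4/5·(-88.367961)+3/4·327.727867≈175.101531

0 -3 -9.750 0.000
1 -3 16.266 -7.313
2 -3 -37.369 6.349
3 -2 76.732 -22.948
4 -2 -159.628 39.191
5 -2 327.728 -88.368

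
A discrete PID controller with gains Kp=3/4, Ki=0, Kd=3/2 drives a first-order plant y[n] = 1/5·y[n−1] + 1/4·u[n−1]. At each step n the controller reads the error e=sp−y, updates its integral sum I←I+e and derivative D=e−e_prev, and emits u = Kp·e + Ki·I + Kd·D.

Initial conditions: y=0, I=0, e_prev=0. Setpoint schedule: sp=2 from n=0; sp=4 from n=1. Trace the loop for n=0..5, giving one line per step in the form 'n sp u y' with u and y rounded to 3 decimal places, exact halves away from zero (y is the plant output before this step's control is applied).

(exact arithmetic carried between steps; '≈' marks a value shown rounded to 6 d.p. or computed from one; I and e_prev carry over from the previous line; the table rounds u and y to 3 d.p., halves away from zero)
n=0: y=0, sp=2, e=sp−y=2; I=2, D=e−e_prev=2; u=3/4·2+0·2+3/2·2=4.5; next y=1/5·0+1/4·4.5=1.125
n=1: y=1.125, sp=4, e=sp−y=2.875; I=4.875, D=e−e_prev=0.875; u=3/4·2.875+0·4.875+3/2·0.875=3.46875; next y=1/5·1.125+1/4·3.46875≈1.092188
n=2: y≈1.092188, sp=4, e=sp−y≈2.907813; I≈7.782813, D=e−e_prev≈0.032813; u=3/4·2.907813+0·7.782813+3/2·0.032813≈2.230078; next y=1/5·1.092188+1/4·2.230078≈0.775957
n=3: y≈0.775957, sp=4, e=sp−y≈3.224043; I≈11.006855, D=e−e_prev≈0.316230; u=3/4·3.224043+0·11.006855+3/2·0.316230≈2.892378; next y=1/5·0.775957+1/4·2.892378≈0.878286
n=4: y≈0.878286, sp=4, e=sp−y≈3.121714; I≈14.128570, D=e−e_prev≈-0.102329; u=3/4·3.121714+0·14.128570+3/2·(-0.102329)≈2.187792; next y=1/5·0.878286+1/4·2.187792≈0.722605
n=5: y≈0.722605, sp=4, e=sp−y≈3.277395; I≈17.405964, D=e−e_prev≈0.155681; u=3/4·3.277395+0·17.405964+3/2·0.155681≈2.691567; next y=1/5·0.722605+1/4·2.691567≈0.817413

0 2 4.500 0.000
1 4 3.469 1.125
2 4 2.230 1.092
3 4 2.892 0.776
4 4 2.188 0.878
5 4 2.692 0.723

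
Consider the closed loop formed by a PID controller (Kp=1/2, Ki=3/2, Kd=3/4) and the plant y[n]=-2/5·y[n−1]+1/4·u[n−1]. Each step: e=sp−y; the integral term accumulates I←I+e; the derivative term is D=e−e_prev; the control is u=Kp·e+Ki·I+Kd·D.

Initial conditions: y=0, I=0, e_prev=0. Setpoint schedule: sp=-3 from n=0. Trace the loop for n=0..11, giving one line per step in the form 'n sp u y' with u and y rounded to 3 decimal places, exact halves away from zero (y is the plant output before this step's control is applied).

(exact arithmetic carried between steps; '≈' marks a value shown rounded to 6 d.p. or computed from one; I and e_prev carry over from the previous line; the table rounds u and y to 3 d.p., halves away from zero)
n=0: y=0, sp=-3, e=sp−y=-3; I=-3, D=e−e_prev=-3; u=1/2·(-3)+3/2·(-3)+3/4·(-3)=-8.25; next y=-2/5·0+1/4·(-8.25)=-2.0625
n=1: y=-2.0625, sp=-3, e=sp−y=-0.9375; I=-3.9375, D=e−e_prev=2.0625; u=1/2·(-0.9375)+3/2·(-3.9375)+3/4·2.0625=-4.828125; next y=-2/5·(-2.0625)+1/4·(-4.828125)≈-0.382031
n=2: y≈-0.382031, sp=-3, e=sp−y≈-2.617969; I≈-6.555469, D=e−e_prev≈-1.680469; u=1/2·(-2.617969)+3/2·(-6.555469)+3/4·(-1.680469)≈-12.402539; next y=-2/5·(-0.382031)+1/4·(-12.402539)≈-2.947822
n=3: y≈-2.947822, sp=-3, e=sp−y≈-0.052178; I≈-6.607646, D=e−e_prev≈2.565791; u=1/2·(-0.052178)+3/2·(-6.607646)+3/4·2.565791≈-8.013215; next y=-2/5·(-2.947822)+1/4·(-8.013215)≈-0.824175
n=4: y≈-0.824175, sp=-3, e=sp−y≈-2.175825; I≈-8.783472, D=e−e_prev≈-2.123647; u=1/2·(-2.175825)+3/2·(-8.783472)+3/4·(-2.123647)≈-15.855855; next y=-2/5·(-0.824175)+1/4·(-15.855855)≈-3.634294
n=5: y≈-3.634294, sp=-3, e=sp−y≈0.634294; I≈-8.149178, D=e−e_prev≈2.810119; u=1/2·0.634294+3/2·(-8.149178)+3/4·2.810119≈-9.799030; next y=-2/5·(-3.634294)+1/4·(-9.799030)≈-0.996040
n=6: y≈-0.996040, sp=-3, e=sp−y≈-2.003960; I≈-10.153138, D=e−e_prev≈-2.638254; u=1/2·(-2.003960)+3/2·(-10.153138)+3/4·(-2.638254)≈-18.210377; next y=-2/5·(-0.996040)+1/4·(-18.210377)≈-4.154178
n=7: y≈-4.154178, sp=-3, e=sp−y≈1.154178; I≈-8.998959, D=e−e_prev≈3.158138; u=1/2·1.154178+3/2·(-8.998959)+3/4·3.158138≈-10.552746; next y=-2/5·(-4.154178)+1/4·(-10.552746)≈-0.976515
n=8: y≈-0.976515, sp=-3, e=sp−y≈-2.023485; I≈-11.022444, D=e−e_prev≈-3.177663; u=1/2·(-2.023485)+3/2·(-11.022444)+3/4·(-3.177663)≈-19.928656; next y=-2/5·(-0.976515)+1/4·(-19.928656)≈-4.591558
n=9: y≈-4.591558, sp=-3, e=sp−y≈1.591558; I≈-9.430886, D=e−e_prev≈3.615042; u=1/2·1.591558+3/2·(-9.430886)+3/4·3.615042≈-10.639269; next y=-2/5·(-4.591558)+1/4·(-10.639269)≈-0.823194
n=10: y≈-0.823194, sp=-3, e=sp−y≈-2.176806; I≈-11.607692, D=e−e_prev≈-3.768364; u=1/2·(-2.176806)+3/2·(-11.607692)+3/4·(-3.768364)≈-21.326214; next y=-2/5·(-0.823194)+1/4·(-21.326214)≈-5.002276
n=11: y≈-5.002276, sp=-3, e=sp−y≈2.002276; I≈-9.605416, D=e−e_prev≈4.179082; u=1/2·2.002276+3/2·(-9.605416)+3/4·4.179082≈-10.272675; next y=-2/5·(-5.002276)+1/4·(-10.272675)≈-0.567258

0 -3 -8.250 0.000
1 -3 -4.828 -2.063
2 -3 -12.403 -0.382
3 -3 -8.013 -2.948
4 -3 -15.856 -0.824
5 -3 -9.799 -3.634
6 -3 -18.210 -0.996
7 -3 -10.553 -4.154
8 -3 -19.929 -0.977
9 -3 -10.639 -4.592
10 -3 -21.326 -0.823
11 -3 -10.273 -5.002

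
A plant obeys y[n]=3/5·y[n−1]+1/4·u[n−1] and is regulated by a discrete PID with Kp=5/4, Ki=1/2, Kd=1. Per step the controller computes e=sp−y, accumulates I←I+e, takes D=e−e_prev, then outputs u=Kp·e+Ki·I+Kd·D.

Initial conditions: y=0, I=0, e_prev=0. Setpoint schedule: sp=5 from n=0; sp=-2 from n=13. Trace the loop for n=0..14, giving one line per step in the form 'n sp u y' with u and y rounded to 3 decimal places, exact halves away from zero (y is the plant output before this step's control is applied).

0 5 13.750 0.000
1 5 1.797 3.438
2 5 8.562 2.512
3 5 5.757 3.647
4 5 7.623 3.628
5 5 7.039 4.082
6 5 7.604 4.209
7 5 7.529 4.426
8 5 7.726 4.538
9 5 7.749 4.654
10 5 7.830 4.730
11 5 7.860 4.795
12 5 7.899 4.842
13 -2 -11.329 4.880
14 -2 5.426 0.096

(exact arithmetic carried between steps; '≈' marks a value shown rounded to 6 d.p. or computed from one; I and e_prev carry over from the previous line; the table rounds u and y to 3 d.p., halves away from zero)
n=0: y=0, sp=5, e=sp−y=5; I=5, D=e−e_prev=5; u=5/4·5+1/2·5+1·5=13.75; next y=3/5·0+1/4·13.75=3.4375
n=1: y=3.4375, sp=5, e=sp−y=1.5625; I=6.5625, D=e−e_prev=-3.4375; u=5/4·1.5625+1/2·6.5625+1·(-3.4375)=1.796875; next y=3/5·3.4375+1/4·1.796875≈2.511719
n=2: y≈2.511719, sp=5, e=sp−y≈2.488281; I≈9.050781, D=e−e_prev≈0.925781; u=5/4·2.488281+1/2·9.050781+1·0.925781≈8.561523; next y=3/5·2.511719+1/4·8.561523≈3.647412
n=3: y≈3.647412, sp=5, e=sp−y≈1.352588; I≈10.403369, D=e−e_prev≈-1.135693; u=5/4·1.352588+1/2·10.403369+1·(-1.135693)≈5.756726; next y=3/5·3.647412+1/4·5.756726≈3.627629
n=4: y≈3.627629, sp=5, e=sp−y≈1.372371; I≈11.775740, D=e−e_prev≈0.019783; u=5/4·1.372371+1/2·11.775740+1·0.019783≈7.623118; next y=3/5·3.627629+1/4·7.623118≈4.082357
n=5: y≈4.082357, sp=5, e=sp−y≈0.917643; I≈12.693384, D=e−e_prev≈-0.454728; u=5/4·0.917643+1/2·12.693384+1·(-0.454728)≈7.039018; next y=3/5·4.082357+1/4·7.039018≈4.209169
n=6: y≈4.209169, sp=5, e=sp−y≈0.790831; I≈13.484215, D=e−e_prev≈-0.126812; u=5/4·0.790831+1/2·13.484215+1·(-0.126812)≈7.603835; next y=3/5·4.209169+1/4·7.603835≈4.426460
n=7: y≈4.426460, sp=5, e=sp−y≈0.573540; I≈14.057755, D=e−e_prev≈-0.217291; u=5/4·0.573540+1/2·14.057755+1·(-0.217291)≈7.528511; next y=3/5·4.426460+1/4·7.528511≈4.538004
n=8: y≈4.538004, sp=5, e=sp−y≈0.461996; I≈14.519752, D=e−e_prev≈-0.111544; u=5/4·0.461996+1/2·14.519752+1·(-0.111544)≈7.725827; next y=3/5·4.538004+1/4·7.725827≈4.654259
n=9: y≈4.654259, sp=5, e=sp−y≈0.345741; I≈14.865492, D=e−e_prev≈-0.116255; u=5/4·0.345741+1/2·14.865492+1·(-0.116255)≈7.748667; next y=3/5·4.654259+1/4·7.748667≈4.729722
n=10: y≈4.729722, sp=5, e=sp−y≈0.270278; I≈15.135770, D=e−e_prev≈-0.075463; u=5/4·0.270278+1/2·15.135770+1·(-0.075463)≈7.830269; next y=3/5·4.729722+1/4·7.830269≈4.795401
n=11: y≈4.795401, sp=5, e=sp−y≈0.204599; I≈15.340370, D=e−e_prev≈-0.065678; u=5/4·0.204599+1/2·15.340370+1·(-0.065678)≈7.860256; next y=3/5·4.795401+1/4·7.860256≈4.842304
n=12: y≈4.842304, sp=5, e=sp−y≈0.157696; I≈15.498065, D=e−e_prev≈-0.046904; u=5/4·0.157696+1/2·15.498065+1·(-0.046904)≈7.899249; next y=3/5·4.842304+1/4·7.899249≈4.880195
n=13: y≈4.880195, sp=-2, e=sp−y≈-6.880195; I≈8.617871, D=e−e_prev≈-7.037890; u=5/4·(-6.880195)+1/2·8.617871+1·(-7.037890)≈-11.329199; next y=3/5·4.880195+1/4·(-11.329199)≈0.095817
n=14: y≈0.095817, sp=-2, e=sp−y≈-2.095817; I≈6.522053, D=e−e_prev≈4.784378; u=5/4·(-2.095817)+1/2·6.522053+1·4.784378≈5.425633; next y=3/5·0.095817+1/4·5.425633≈1.413899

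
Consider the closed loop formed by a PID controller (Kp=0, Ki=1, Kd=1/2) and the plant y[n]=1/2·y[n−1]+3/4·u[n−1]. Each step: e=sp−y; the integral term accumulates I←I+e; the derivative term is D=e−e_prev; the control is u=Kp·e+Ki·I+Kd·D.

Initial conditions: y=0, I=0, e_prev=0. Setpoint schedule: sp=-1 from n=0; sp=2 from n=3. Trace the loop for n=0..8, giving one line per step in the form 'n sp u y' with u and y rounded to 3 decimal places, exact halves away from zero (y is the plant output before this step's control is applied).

0 -1 -1.500 0.000
1 -1 -0.313 -1.125
2 -1 -1.242 -0.797
3 2 4.019 -1.330
4 2 0.064 2.349
5 2 3.244 1.222
6 2 0.726 3.044
7 2 2.059 2.066
8 2 0.737 2.578

(exact arithmetic carried between steps; '≈' marks a value shown rounded to 6 d.p. or computed from one; I and e_prev carry over from the previous line; the table rounds u and y to 3 d.p., halves away from zero)
n=0: y=0, sp=-1, e=sp−y=-1; I=-1, D=e−e_prev=-1; u=0·(-1)+1·(-1)+1/2·(-1)=-1.5; next y=1/2·0+3/4·(-1.5)=-1.125
n=1: y=-1.125, sp=-1, e=sp−y=0.125; I=-0.875, D=e−e_prev=1.125; u=0·0.125+1·(-0.875)+1/2·1.125=-0.3125; next y=1/2·(-1.125)+3/4·(-0.3125)=-0.796875
n=2: y=-0.796875, sp=-1, e=sp−y=-0.203125; I=-1.078125, D=e−e_prev=-0.328125; u=0·(-0.203125)+1·(-1.078125)+1/2·(-0.328125)≈-1.242188; next y=1/2·(-0.796875)+3/4·(-1.242188)≈-1.330078
n=3: y≈-1.330078, sp=2, e=sp−y≈3.330078; I≈2.251953, D=e−e_prev≈3.533203; u=0·3.330078+1·2.251953+1/2·3.533203≈4.018555; next y=1/2·(-1.330078)+3/4·4.018555≈2.348877
n=4: y≈2.348877, sp=2, e=sp−y≈-0.348877; I≈1.903076, D=e−e_prev≈-3.678955; u=0·(-0.348877)+1·1.903076+1/2·(-3.678955)≈0.063599; next y=1/2·2.348877+3/4·0.063599≈1.222137
n=5: y≈1.222137, sp=2, e=sp−y≈0.777863; I≈2.680939, D=e−e_prev≈1.126740; u=0·0.777863+1·2.680939+1/2·1.126740≈3.244308; next y=1/2·1.222137+3/4·3.244308≈3.044300
n=6: y≈3.044300, sp=2, e=sp−y≈-1.044300; I≈1.636639, D=e−e_prev≈-1.822163; u=0·(-1.044300)+1·1.636639+1/2·(-1.822163)≈0.725557; next y=1/2·3.044300+3/4·0.725557≈2.066318
n=7: y≈2.066318, sp=2, e=sp−y≈-0.066318; I≈1.570321, D=e−e_prev≈0.977982; u=0·(-0.066318)+1·1.570321+1/2·0.977982≈2.059312; next y=1/2·2.066318+3/4·2.059312≈2.577643
n=8: y≈2.577643, sp=2, e=sp−y≈-0.577643; I≈0.992678, D=e−e_prev≈-0.511325; u=0·(-0.577643)+1·0.992678+1/2·(-0.511325)≈0.737016; next y=1/2·2.577643+3/4·0.737016≈1.841583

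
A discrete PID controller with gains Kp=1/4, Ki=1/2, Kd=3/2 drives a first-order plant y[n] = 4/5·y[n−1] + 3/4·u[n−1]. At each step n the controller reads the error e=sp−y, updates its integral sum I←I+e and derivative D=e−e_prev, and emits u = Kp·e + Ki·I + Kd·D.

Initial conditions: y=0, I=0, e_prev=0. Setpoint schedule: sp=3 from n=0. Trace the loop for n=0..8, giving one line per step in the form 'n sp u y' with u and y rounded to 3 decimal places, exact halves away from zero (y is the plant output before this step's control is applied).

0 3 6.750 0.000
1 3 -7.641 5.063
2 3 14.094 -1.680
3 3 -18.220 9.226
4 3 29.924 -6.284
5 3 -42.024 17.416
6 3 65.070 -17.585
7 3 -94.858 34.735
8 3 143.458 -43.356

(exact arithmetic carried between steps; '≈' marks a value shown rounded to 6 d.p. or computed from one; I and e_prev carry over from the previous line; the table rounds u and y to 3 d.p., halves away from zero)
n=0: y=0, sp=3, e=sp−y=3; I=3, D=e−e_prev=3; u=1/4·3+1/2·3+3/2·3=6.75; next y=4/5·0+3/4·6.75=5.0625
n=1: y=5.0625, sp=3, e=sp−y=-2.0625; I=0.9375, D=e−e_prev=-5.0625; u=1/4·(-2.0625)+1/2·0.9375+3/2·(-5.0625)=-7.640625; next y=4/5·5.0625+3/4·(-7.640625)≈-1.680469
n=2: y≈-1.680469, sp=3, e=sp−y≈4.680469; I≈5.617969, D=e−e_prev≈6.742969; u=1/4·4.680469+1/2·5.617969+3/2·6.742969≈14.093555; next y=4/5·(-1.680469)+3/4·14.093555≈9.225791
n=3: y≈9.225791, sp=3, e=sp−y≈-6.225791; I≈-0.607822, D=e−e_prev≈-10.906260; u=1/4·(-6.225791)+1/2·(-0.607822)+3/2·(-10.906260)≈-18.219749; next y=4/5·9.225791+3/4·(-18.219749)≈-6.284179
n=4: y≈-6.284179, sp=3, e=sp−y≈9.284179; I≈8.676356, D=e−e_prev≈15.509970; u=1/4·9.284179+1/2·8.676356+3/2·15.509970≈29.924177; next y=4/5·(-6.284179)+3/4·29.924177≈17.415790
n=5: y≈17.415790, sp=3, e=sp−y≈-14.415790; I≈-5.739434, D=e−e_prev≈-23.699969; u=1/4·(-14.415790)+1/2·(-5.739434)+3/2·(-23.699969)≈-42.023617; next y=4/5·17.415790+3/4·(-42.023617)≈-17.585081
n=6: y≈-17.585081, sp=3, e=sp−y≈20.585081; I≈14.845647, D=e−e_prev≈35.000871; u=1/4·20.585081+1/2·14.845647+3/2·35.000871≈65.070400; next y=4/5·(-17.585081)+3/4·65.070400≈34.734735
n=7: y≈34.734735, sp=3, e=sp−y≈-31.734735; I≈-16.889088, D=e−e_prev≈-52.319816; u=1/4·(-31.734735)+1/2·(-16.889088)+3/2·(-52.319816)≈-94.857953; next y=4/5·34.734735+3/4·(-94.857953)≈-43.355676
n=8: y≈-43.355676, sp=3, e=sp−y≈46.355676; I≈29.466588, D=e−e_prev≈78.090412; u=1/4·46.355676+1/2·29.466588+3/2·78.090412≈143.457830; next y=4/5·(-43.355676)+3/4·143.457830≈72.908832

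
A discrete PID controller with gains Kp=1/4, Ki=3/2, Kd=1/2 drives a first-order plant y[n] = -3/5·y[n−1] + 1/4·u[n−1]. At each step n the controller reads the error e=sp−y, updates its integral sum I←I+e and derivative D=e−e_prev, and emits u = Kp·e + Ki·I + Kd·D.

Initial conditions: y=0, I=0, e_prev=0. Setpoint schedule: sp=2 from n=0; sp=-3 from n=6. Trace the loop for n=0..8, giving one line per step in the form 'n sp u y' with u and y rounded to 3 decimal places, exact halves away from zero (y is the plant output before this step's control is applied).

(exact arithmetic carried between steps; '≈' marks a value shown rounded to 6 d.p. or computed from one; I and e_prev carry over from the previous line; the table rounds u and y to 3 d.p., halves away from zero)
n=0: y=0, sp=2, e=sp−y=2; I=2, D=e−e_prev=2; u=1/4·2+3/2·2+1/2·2=4.5; next y=-3/5·0+1/4·4.5=1.125
n=1: y=1.125, sp=2, e=sp−y=0.875; I=2.875, D=e−e_prev=-1.125; u=1/4·0.875+3/2·2.875+1/2·(-1.125)=3.96875; next y=-3/5·1.125+1/4·3.96875≈0.317188
n=2: y≈0.317188, sp=2, e=sp−y≈1.682813; I≈4.557813, D=e−e_prev≈0.807813; u=1/4·1.682813+3/2·4.557813+1/2·0.807813≈7.661328; next y=-3/5·0.317188+1/4·7.661328≈1.725020
n=3: y≈1.725020, sp=2, e=sp−y≈0.274980; I≈4.832793, D=e−e_prev≈-1.407832; u=1/4·0.274980+3/2·4.832793+1/2·(-1.407832)≈6.614019; next y=-3/5·1.725020+1/4·6.614019≈0.618493
n=4: y≈0.618493, sp=2, e=sp−y≈1.381507; I≈6.214300, D=e−e_prev≈1.106527; u=1/4·1.381507+3/2·6.214300+1/2·1.106527≈10.220090; next y=-3/5·0.618493+1/4·10.220090≈2.183927
n=5: y≈2.183927, sp=2, e=sp−y≈-0.183927; I≈6.030373, D=e−e_prev≈-1.565434; u=1/4·(-0.183927)+3/2·6.030373+1/2·(-1.565434)≈8.216861; next y=-3/5·2.183927+1/4·8.216861≈0.743859
n=6: y≈0.743859, sp=-3, e=sp−y≈-3.743859; I≈2.286514, D=e−e_prev≈-3.559932; u=1/4·(-3.743859)+3/2·2.286514+1/2·(-3.559932)≈0.713840; next y=-3/5·0.743859+1/4·0.713840≈-0.267856
n=7: y≈-0.267856, sp=-3, e=sp−y≈-2.732144; I≈-0.445630, D=e−e_prev≈1.011715; u=1/4·(-2.732144)+3/2·(-0.445630)+1/2·1.011715≈-0.845624; next y=-3/5·(-0.267856)+1/4·(-0.845624)≈-0.050693
n=8: y≈-0.050693, sp=-3, e=sp−y≈-2.949307; I≈-3.394938, D=e−e_prev≈-0.217163; u=1/4·(-2.949307)+3/2·(-3.394938)+1/2·(-0.217163)≈-5.938315; next y=-3/5·(-0.050693)+1/4·(-5.938315)≈-1.454163

0 2 4.500 0.000
1 2 3.969 1.125
2 2 7.661 0.317
3 2 6.614 1.725
4 2 10.220 0.618
5 2 8.217 2.184
6 -3 0.714 0.744
7 -3 -0.846 -0.268
8 -3 -5.938 -0.051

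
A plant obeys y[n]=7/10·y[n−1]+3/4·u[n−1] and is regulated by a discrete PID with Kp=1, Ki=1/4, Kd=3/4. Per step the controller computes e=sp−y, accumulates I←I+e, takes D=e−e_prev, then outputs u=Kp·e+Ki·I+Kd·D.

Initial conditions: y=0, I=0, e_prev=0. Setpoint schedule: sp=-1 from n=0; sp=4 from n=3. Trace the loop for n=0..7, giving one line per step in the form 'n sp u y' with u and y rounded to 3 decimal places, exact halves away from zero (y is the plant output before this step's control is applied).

0 -1 -2.000 0.000
1 -1 1.500 -1.500
2 -1 -2.650 0.075
3 4 12.283 -1.935
4 4 -11.076 7.857
5 4 16.632 -2.807
6 4 -16.297 10.509
7 4 22.814 -4.866

(exact arithmetic carried between steps; '≈' marks a value shown rounded to 6 d.p. or computed from one; I and e_prev carry over from the previous line; the table rounds u and y to 3 d.p., halves away from zero)
n=0: y=0, sp=-1, e=sp−y=-1; I=-1, D=e−e_prev=-1; u=1·(-1)+1/4·(-1)+3/4·(-1)=-2; next y=7/10·0+3/4·(-2)=-1.5
n=1: y=-1.5, sp=-1, e=sp−y=0.5; I=-0.5, D=e−e_prev=1.5; u=1·0.5+1/4·(-0.5)+3/4·1.5=1.5; next y=7/10·(-1.5)+3/4·1.5=0.075
n=2: y=0.075, sp=-1, e=sp−y=-1.075; I=-1.575, D=e−e_prev=-1.575; u=1·(-1.075)+1/4·(-1.575)+3/4·(-1.575)=-2.65; next y=7/10·0.075+3/4·(-2.65)=-1.935
n=3: y=-1.935, sp=4, e=sp−y=5.935; I=4.36, D=e−e_prev=7.01; u=1·5.935+1/4·4.36+3/4·7.01=12.2825; next y=7/10·(-1.935)+3/4·12.2825=7.857375
n=4: y=7.857375, sp=4, e=sp−y=-3.857375; I=0.502625, D=e−e_prev=-9.792375; u=1·(-3.857375)+1/4·0.502625+3/4·(-9.792375)=-11.076; next y=7/10·7.857375+3/4·(-11.076)≈-2.806838
n=5: y≈-2.806838, sp=4, e=sp−y≈6.806838; I≈7.309463, D=e−e_prev≈10.664213; u=1·6.806838+1/4·7.309463+3/4·10.664213≈16.632363; next y=7/10·(-2.806838)+3/4·16.632363≈10.509486
n=6: y≈10.509486, sp=4, e=sp−y≈-6.509486; I≈0.799977, D=e−e_prev≈-13.316323; u=1·(-6.509486)+1/4·0.799977+3/4·(-13.316323)≈-16.296734; next y=7/10·10.509486+3/4·(-16.296734)≈-4.865910
n=7: y≈-4.865910, sp=4, e=sp−y≈8.865910; I≈9.665887, D=e−e_prev≈15.375396; u=1·8.865910+1/4·9.665887+3/4·15.375396≈22.813929; next y=7/10·(-4.865910)+3/4·22.813929≈13.704310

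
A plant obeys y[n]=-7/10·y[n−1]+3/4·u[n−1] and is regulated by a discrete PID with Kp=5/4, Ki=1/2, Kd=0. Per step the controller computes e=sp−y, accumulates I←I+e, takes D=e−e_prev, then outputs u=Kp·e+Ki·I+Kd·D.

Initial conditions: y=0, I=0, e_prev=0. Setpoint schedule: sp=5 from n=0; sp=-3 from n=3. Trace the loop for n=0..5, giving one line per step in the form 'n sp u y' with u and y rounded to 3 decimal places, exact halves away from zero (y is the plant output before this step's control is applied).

(exact arithmetic carried between steps; '≈' marks a value shown rounded to 6 d.p. or computed from one; I and e_prev carry over from the previous line; the table rounds u and y to 3 d.p., halves away from zero)
n=0: y=0, sp=5, e=sp−y=5; I=5, D=e−e_prev=5; u=5/4·5+1/2·5+0·5=8.75; next y=-7/10·0+3/4·8.75=6.5625
n=1: y=6.5625, sp=5, e=sp−y=-1.5625; I=3.4375, D=e−e_prev=-6.5625; u=5/4·(-1.5625)+1/2·3.4375+0·(-6.5625)=-0.234375; next y=-7/10·6.5625+3/4·(-0.234375)≈-4.769531
n=2: y≈-4.769531, sp=5, e=sp−y≈9.769531; I≈13.207031, D=e−e_prev≈11.332031; u=5/4·9.769531+1/2·13.207031+0·11.332031≈18.815430; next y=-7/10·(-4.769531)+3/4·18.815430≈17.450244
n=3: y≈17.450244, sp=-3, e=sp−y≈-20.450244; I≈-7.243213, D=e−e_prev≈-30.219775; u=5/4·(-20.450244)+1/2·(-7.243213)+0·(-30.219775)≈-29.184412; next y=-7/10·17.450244+3/4·(-29.184412)≈-34.103480
n=4: y≈-34.103480, sp=-3, e=sp−y≈31.103480; I≈23.860267, D=e−e_prev≈51.553724; u=5/4·31.103480+1/2·23.860267+0·51.553724≈50.809483; next y=-7/10·(-34.103480)+3/4·50.809483≈61.979548
n=5: y≈61.979548, sp=-3, e=sp−y≈-64.979548; I≈-41.119281, D=e−e_prev≈-96.083028; u=5/4·(-64.979548)+1/2·(-41.119281)+0·(-96.083028)≈-101.784075; next y=-7/10·61.979548+3/4·(-101.784075)≈-119.723740

0 5 8.750 0.000
1 5 -0.234 6.563
2 5 18.815 -4.770
3 -3 -29.184 17.450
4 -3 50.809 -34.103
5 -3 -101.784 61.980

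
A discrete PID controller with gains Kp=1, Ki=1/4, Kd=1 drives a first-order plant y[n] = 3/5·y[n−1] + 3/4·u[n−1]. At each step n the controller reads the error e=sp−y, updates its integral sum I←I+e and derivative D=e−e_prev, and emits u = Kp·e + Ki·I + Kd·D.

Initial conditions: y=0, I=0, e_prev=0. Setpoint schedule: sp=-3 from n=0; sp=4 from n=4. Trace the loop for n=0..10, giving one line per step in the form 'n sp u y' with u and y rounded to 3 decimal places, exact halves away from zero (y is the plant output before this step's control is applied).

(exact arithmetic carried between steps; '≈' marks a value shown rounded to 6 d.p. or computed from one; I and e_prev carry over from the previous line; the table rounds u and y to 3 d.p., halves away from zero)
n=0: y=0, sp=-3, e=sp−y=-3; I=-3, D=e−e_prev=-3; u=1·(-3)+1/4·(-3)+1·(-3)=-6.75; next y=3/5·0+3/4·(-6.75)=-5.0625
n=1: y=-5.0625, sp=-3, e=sp−y=2.0625; I=-0.9375, D=e−e_prev=5.0625; u=1·2.0625+1/4·(-0.9375)+1·5.0625=6.890625; next y=3/5·(-5.0625)+3/4·6.890625≈2.130469
n=2: y≈2.130469, sp=-3, e=sp−y≈-5.130469; I≈-6.067969, D=e−e_prev≈-7.192969; u=1·(-5.130469)+1/4·(-6.067969)+1·(-7.192969)≈-13.840430; next y=3/5·2.130469+3/4·(-13.840430)≈-9.102041
n=3: y≈-9.102041, sp=-3, e=sp−y≈6.102041; I≈0.034072, D=e−e_prev≈11.232510; u=1·6.102041+1/4·0.034072+1·11.232510≈17.343069; next y=3/5·(-9.102041)+3/4·17.343069≈7.546077
n=4: y≈7.546077, sp=4, e=sp−y≈-3.546077; I≈-3.512005, D=e−e_prev≈-9.648118; u=1·(-3.546077)+1/4·(-3.512005)+1·(-9.648118)≈-14.072196; next y=3/5·7.546077+3/4·(-14.072196)≈-6.026501
n=5: y≈-6.026501, sp=4, e=sp−y≈10.026501; I≈6.514496, D=e−e_prev≈13.572578; u=1·10.026501+1/4·6.514496+1·13.572578≈25.227703; next y=3/5·(-6.026501)+3/4·25.227703≈15.304877
n=6: y≈15.304877, sp=4, e=sp−y≈-11.304877; I≈-4.790380, D=e−e_prev≈-21.331378; u=1·(-11.304877)+1/4·(-4.790380)+1·(-21.331378)≈-33.833849; next y=3/5·15.304877+3/4·(-33.833849)≈-16.192461
n=7: y≈-16.192461, sp=4, e=sp−y≈20.192461; I≈15.402081, D=e−e_prev≈31.497338; u=1·20.192461+1/4·15.402081+1·31.497338≈55.540319; next y=3/5·(-16.192461)+3/4·55.540319≈31.939763
n=8: y≈31.939763, sp=4, e=sp−y≈-27.939763; I≈-12.537682, D=e−e_prev≈-48.132224; u=1·(-27.939763)+1/4·(-12.537682)+1·(-48.132224)≈-79.206407; next y=3/5·31.939763+3/4·(-79.206407)≈-40.240948
n=9: y≈-40.240948, sp=4, e=sp−y≈44.240948; I≈31.703266, D=e−e_prev≈72.180710; u=1·44.240948+1/4·31.703266+1·72.180710≈124.347474; next y=3/5·(-40.240948)+3/4·124.347474≈69.116037
n=10: y≈69.116037, sp=4, e=sp−y≈-65.116037; I≈-33.412771, D=e−e_prev≈-109.356985; u=1·(-65.116037)+1/4·(-33.412771)+1·(-109.356985)≈-182.826215; next y=3/5·69.116037+3/4·(-182.826215)≈-95.650039

0 -3 -6.750 0.000
1 -3 6.891 -5.063
2 -3 -13.840 2.130
3 -3 17.343 -9.102
4 4 -14.072 7.546
5 4 25.228 -6.027
6 4 -33.834 15.305
7 4 55.540 -16.192
8 4 -79.206 31.940
9 4 124.347 -40.241
10 4 -182.826 69.116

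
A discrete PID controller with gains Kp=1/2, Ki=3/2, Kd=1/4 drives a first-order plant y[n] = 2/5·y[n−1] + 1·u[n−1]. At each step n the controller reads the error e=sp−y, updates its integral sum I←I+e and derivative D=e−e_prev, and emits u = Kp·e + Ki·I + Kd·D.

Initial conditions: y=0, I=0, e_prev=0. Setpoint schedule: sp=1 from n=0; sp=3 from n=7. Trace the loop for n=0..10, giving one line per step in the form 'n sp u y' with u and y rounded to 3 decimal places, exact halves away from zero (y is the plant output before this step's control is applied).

0 1 2.250 0.000
1 1 -1.563 2.250
2 1 3.678 -0.663
3 1 -3.726 3.413
4 1 6.665 -2.361
5 1 -7.921 5.720
6 1 12.563 -5.632
7 3 -11.697 10.310
8 3 21.061 -7.573
9 3 -25.161 18.031
10 3 39.647 -17.948

(exact arithmetic carried between steps; '≈' marks a value shown rounded to 6 d.p. or computed from one; I and e_prev carry over from the previous line; the table rounds u and y to 3 d.p., halves away from zero)
n=0: y=0, sp=1, e=sp−y=1; I=1, D=e−e_prev=1; u=1/2·1+3/2·1+1/4·1=2.25; next y=2/5·0+1·2.25=2.25
n=1: y=2.25, sp=1, e=sp−y=-1.25; I=-0.25, D=e−e_prev=-2.25; u=1/2·(-1.25)+3/2·(-0.25)+1/4·(-2.25)=-1.5625; next y=2/5·2.25+1·(-1.5625)=-0.6625
n=2: y=-0.6625, sp=1, e=sp−y=1.6625; I=1.4125, D=e−e_prev=2.9125; u=1/2·1.6625+3/2·1.4125+1/4·2.9125=3.678125; next y=2/5·(-0.6625)+1·3.678125=3.413125
n=3: y=3.413125, sp=1, e=sp−y=-2.413125; I=-1.000625, D=e−e_prev=-4.075625; u=1/2·(-2.413125)+3/2·(-1.000625)+1/4·(-4.075625)≈-3.726406; next y=2/5·3.413125+1·(-3.726406)≈-2.361156
n=4: y≈-2.361156, sp=1, e=sp−y≈3.361156; I≈2.360531, D=e−e_prev≈5.774281; u=1/2·3.361156+3/2·2.360531+1/4·5.774281≈6.664945; next y=2/5·(-2.361156)+1·6.664945≈5.720483
n=5: y≈5.720483, sp=1, e=sp−y≈-4.720483; I≈-2.359952, D=e−e_prev≈-8.081639; u=1/2·(-4.720483)+3/2·(-2.359952)+1/4·(-8.081639)≈-7.920579; next y=2/5·5.720483+1·(-7.920579)≈-5.632385
n=6: y≈-5.632385, sp=1, e=sp−y≈6.632385; I≈4.272434, D=e−e_prev≈11.352868; u=1/2·6.632385+3/2·4.272434+1/4·11.352868≈12.563060; next y=2/5·(-5.632385)+1·12.563060≈10.310106
n=7: y≈10.310106, sp=3, e=sp−y≈-7.310106; I≈-3.037673, D=e−e_prev≈-13.942492; u=1/2·(-7.310106)+3/2·(-3.037673)+1/4·(-13.942492)≈-11.697185; next y=2/5·10.310106+1·(-11.697185)≈-7.573142
n=8: y≈-7.573142, sp=3, e=sp−y≈10.573142; I≈7.535470, D=e−e_prev≈17.883249; u=1/2·10.573142+3/2·7.535470+1/4·17.883249≈21.060588; next y=2/5·(-7.573142)+1·21.060588≈18.031331
n=9: y≈18.031331, sp=3, e=sp−y≈-15.031331; I≈-7.495861, D=e−e_prev≈-25.604473; u=1/2·(-15.031331)+3/2·(-7.495861)+1/4·(-25.604473)≈-25.160576; next y=2/5·18.031331+1·(-25.160576)≈-17.948043
n=10: y≈-17.948043, sp=3, e=sp−y≈20.948043; I≈13.452182, D=e−e_prev≈35.979375; u=1/2·20.948043+3/2·13.452182+1/4·35.979375≈39.647139; next y=2/5·(-17.948043)+1·39.647139≈32.467921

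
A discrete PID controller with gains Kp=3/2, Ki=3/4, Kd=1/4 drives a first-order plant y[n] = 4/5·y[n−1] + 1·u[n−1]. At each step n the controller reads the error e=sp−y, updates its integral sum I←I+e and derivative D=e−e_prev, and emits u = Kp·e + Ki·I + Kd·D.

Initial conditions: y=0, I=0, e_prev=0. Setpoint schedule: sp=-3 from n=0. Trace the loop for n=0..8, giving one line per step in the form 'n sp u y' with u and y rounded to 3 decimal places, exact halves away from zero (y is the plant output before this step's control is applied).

(exact arithmetic carried between steps; '≈' marks a value shown rounded to 6 d.p. or computed from one; I and e_prev carry over from the previous line; the table rounds u and y to 3 d.p., halves away from zero)
n=0: y=0, sp=-3, e=sp−y=-3; I=-3, D=e−e_prev=-3; u=3/2·(-3)+3/4·(-3)+1/4·(-3)=-7.5; next y=4/5·0+1·(-7.5)=-7.5
n=1: y=-7.5, sp=-3, e=sp−y=4.5; I=1.5, D=e−e_prev=7.5; u=3/2·4.5+3/4·1.5+1/4·7.5=9.75; next y=4/5·(-7.5)+1·9.75=3.75
n=2: y=3.75, sp=-3, e=sp−y=-6.75; I=-5.25, D=e−e_prev=-11.25; u=3/2·(-6.75)+3/4·(-5.25)+1/4·(-11.25)=-16.875; next y=4/5·3.75+1·(-16.875)=-13.875
n=3: y=-13.875, sp=-3, e=sp−y=10.875; I=5.625, D=e−e_prev=17.625; u=3/2·10.875+3/4·5.625+1/4·17.625=24.9375; next y=4/5·(-13.875)+1·24.9375=13.8375
n=4: y=13.8375, sp=-3, e=sp−y=-16.8375; I=-11.2125, D=e−e_prev=-27.7125; u=3/2·(-16.8375)+3/4·(-11.2125)+1/4·(-27.7125)=-40.59375; next y=4/5·13.8375+1·(-40.59375)=-29.52375
n=5: y=-29.52375, sp=-3, e=sp−y=26.52375; I=15.31125, D=e−e_prev=43.36125; u=3/2·26.52375+3/4·15.31125+1/4·43.36125=62.109375; next y=4/5·(-29.52375)+1·62.109375=38.490375
n=6: y=38.490375, sp=-3, e=sp−y=-41.490375; I=-26.179125, D=e−e_prev=-68.014125; u=3/2·(-41.490375)+3/4·(-26.179125)+1/4·(-68.014125)≈-98.873438; next y=4/5·38.490375+1·(-98.873438)≈-68.081138
n=7: y≈-68.081138, sp=-3, e=sp−y≈65.081138; I≈38.902013, D=e−e_prev≈106.571513; u=3/2·65.081138+3/4·38.902013+1/4·106.571513≈153.441094; next y=4/5·(-68.081138)+1·153.441094≈98.976184
n=8: y≈98.976184, sp=-3, e=sp−y≈-101.976184; I≈-63.074171, D=e−e_prev≈-167.057321; u=3/2·(-101.976184)+3/4·(-63.074171)+1/4·(-167.057321)≈-242.034234; next y=4/5·98.976184+1·(-242.034234)≈-162.853287

0 -3 -7.500 0.000
1 -3 9.750 -7.500
2 -3 -16.875 3.750
3 -3 24.938 -13.875
4 -3 -40.594 13.838
5 -3 62.109 -29.524
6 -3 -98.873 38.490
7 -3 153.441 -68.081
8 -3 -242.034 98.976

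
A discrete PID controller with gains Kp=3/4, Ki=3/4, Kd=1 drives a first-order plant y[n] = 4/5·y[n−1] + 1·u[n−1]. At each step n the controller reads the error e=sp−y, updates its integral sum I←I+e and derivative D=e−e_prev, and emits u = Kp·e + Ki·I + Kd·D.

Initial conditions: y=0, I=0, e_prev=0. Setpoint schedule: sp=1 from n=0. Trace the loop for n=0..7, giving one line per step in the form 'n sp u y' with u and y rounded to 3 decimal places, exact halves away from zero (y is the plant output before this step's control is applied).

0 1 2.500 0.000
1 1 -4.000 2.500
2 1 8.625 -2.000
3 1 -16.188 7.025
4 1 32.300 -10.568
5 1 -62.651 23.846
6 1 123.178 -43.574
7 1 -240.543 88.319

(exact arithmetic carried between steps; '≈' marks a value shown rounded to 6 d.p. or computed from one; I and e_prev carry over from the previous line; the table rounds u and y to 3 d.p., halves away from zero)
n=0: y=0, sp=1, e=sp−y=1; I=1, D=e−e_prev=1; u=3/4·1+3/4·1+1·1=2.5; next y=4/5·0+1·2.5=2.5
n=1: y=2.5, sp=1, e=sp−y=-1.5; I=-0.5, D=e−e_prev=-2.5; u=3/4·(-1.5)+3/4·(-0.5)+1·(-2.5)=-4; next y=4/5·2.5+1·(-4)=-2
n=2: y=-2, sp=1, e=sp−y=3; I=2.5, D=e−e_prev=4.5; u=3/4·3+3/4·2.5+1·4.5=8.625; next y=4/5·(-2)+1·8.625=7.025
n=3: y=7.025, sp=1, e=sp−y=-6.025; I=-3.525, D=e−e_prev=-9.025; u=3/4·(-6.025)+3/4·(-3.525)+1·(-9.025)=-16.1875; next y=4/5·7.025+1·(-16.1875)=-10.5675
n=4: y=-10.5675, sp=1, e=sp−y=11.5675; I=8.0425, D=e−e_prev=17.5925; u=3/4·11.5675+3/4·8.0425+1·17.5925=32.3; next y=4/5·(-10.5675)+1·32.3=23.846
n=5: y=23.846, sp=1, e=sp−y=-22.846; I=-14.8035, D=e−e_prev=-34.4135; u=3/4·(-22.846)+3/4·(-14.8035)+1·(-34.4135)=-62.650625; next y=4/5·23.846+1·(-62.650625)=-43.573825
n=6: y=-43.573825, sp=1, e=sp−y=44.573825; I=29.770325, D=e−e_prev=67.419825; u=3/4·44.573825+3/4·29.770325+1·67.419825≈123.177938; next y=4/5·(-43.573825)+1·123.177938≈88.318878
n=7: y≈88.318878, sp=1, e=sp−y≈-87.318878; I≈-57.548553, D=e−e_prev≈-131.892703; u=3/4·(-87.318878)+3/4·(-57.548553)+1·(-131.892703)≈-240.543275; next y=4/5·88.318878+1·(-240.543275)≈-169.888173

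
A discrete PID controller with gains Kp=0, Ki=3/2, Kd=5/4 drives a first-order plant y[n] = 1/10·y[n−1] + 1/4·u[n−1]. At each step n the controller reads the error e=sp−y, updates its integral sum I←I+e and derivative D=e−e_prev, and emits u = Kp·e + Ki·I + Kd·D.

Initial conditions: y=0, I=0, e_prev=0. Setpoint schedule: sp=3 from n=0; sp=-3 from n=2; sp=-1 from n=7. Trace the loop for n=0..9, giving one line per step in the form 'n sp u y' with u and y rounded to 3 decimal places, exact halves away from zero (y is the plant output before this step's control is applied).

0 3 8.250 0.000
1 3 3.328 2.063
2 -3 -6.371 1.038
3 -3 0.741 -1.489
4 -3 -8.879 0.036
5 -3 -5.333 -2.216
6 -3 -11.143 -1.555
7 -1 -3.171 -2.941
8 -1 -9.592 -1.087
9 -1 -3.239 -2.507

(exact arithmetic carried between steps; '≈' marks a value shown rounded to 6 d.p. or computed from one; I and e_prev carry over from the previous line; the table rounds u and y to 3 d.p., halves away from zero)
n=0: y=0, sp=3, e=sp−y=3; I=3, D=e−e_prev=3; u=0·3+3/2·3+5/4·3=8.25; next y=1/10·0+1/4·8.25=2.0625
n=1: y=2.0625, sp=3, e=sp−y=0.9375; I=3.9375, D=e−e_prev=-2.0625; u=0·0.9375+3/2·3.9375+5/4·(-2.0625)=3.328125; next y=1/10·2.0625+1/4·3.328125≈1.038281
n=2: y≈1.038281, sp=-3, e=sp−y≈-4.038281; I≈-0.100781, D=e−e_prev≈-4.975781; u=0·(-4.038281)+3/2·(-0.100781)+5/4·(-4.975781)≈-6.370898; next y=1/10·1.038281+1/4·(-6.370898)≈-1.488896
n=3: y≈-1.488896, sp=-3, e=sp−y≈-1.511104; I≈-1.611885, D=e−e_prev≈2.527178; u=0·(-1.511104)+3/2·(-1.611885)+5/4·2.527178≈0.741145; next y=1/10·(-1.488896)+1/4·0.741145≈0.036397
n=4: y≈0.036397, sp=-3, e=sp−y≈-3.036397; I≈-4.648281, D=e−e_prev≈-1.525293; u=0·(-3.036397)+3/2·(-4.648281)+5/4·(-1.525293)≈-8.879038; next y=1/10·0.036397+1/4·(-8.879038)≈-2.216120
n=5: y≈-2.216120, sp=-3, e=sp−y≈-0.783880; I≈-5.432161, D=e−e_prev≈2.252517; u=0·(-0.783880)+3/2·(-5.432161)+5/4·2.252517≈-5.332596; next y=1/10·(-2.216120)+1/4·(-5.332596)≈-1.554761
n=6: y≈-1.554761, sp=-3, e=sp−y≈-1.445239; I≈-6.877400, D=e−e_prev≈-0.661359; u=0·(-1.445239)+3/2·(-6.877400)+5/4·(-0.661359)≈-11.142799; next y=1/10·(-1.554761)+1/4·(-11.142799)≈-2.941176
n=7: y≈-2.941176, sp=-1, e=sp−y≈1.941176; I≈-4.936224, D=e−e_prev≈3.386415; u=0·1.941176+3/2·(-4.936224)+5/4·3.386415≈-3.171318; next y=1/10·(-2.941176)+1/4·(-3.171318)≈-1.086947
n=8: y≈-1.086947, sp=-1, e=sp−y≈0.086947; I≈-4.849277, D=e−e_prev≈-1.854229; u=0·0.086947+3/2·(-4.849277)+5/4·(-1.854229)≈-9.591702; next y=1/10·(-1.086947)+1/4·(-9.591702)≈-2.506620
n=9: y≈-2.506620, sp=-1, e=sp−y≈1.506620; I≈-3.342657, D=e−e_prev≈1.419673; u=0·1.506620+3/2·(-3.342657)+5/4·1.419673≈-3.239394; next y=1/10·(-2.506620)+1/4·(-3.239394)≈-1.060511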